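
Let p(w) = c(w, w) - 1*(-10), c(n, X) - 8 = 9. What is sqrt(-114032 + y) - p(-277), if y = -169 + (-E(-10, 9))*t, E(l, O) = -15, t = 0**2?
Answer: -27 + 3*I*sqrt(12689) ≈ -27.0 + 337.94*I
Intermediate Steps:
t = 0
c(n, X) = 17 (c(n, X) = 8 + 9 = 17)
y = -169 (y = -169 - 1*(-15)*0 = -169 + 15*0 = -169 + 0 = -169)
p(w) = 27 (p(w) = 17 - 1*(-10) = 17 + 10 = 27)
sqrt(-114032 + y) - p(-277) = sqrt(-114032 - 169) - 1*27 = sqrt(-114201) - 27 = 3*I*sqrt(12689) - 27 = -27 + 3*I*sqrt(12689)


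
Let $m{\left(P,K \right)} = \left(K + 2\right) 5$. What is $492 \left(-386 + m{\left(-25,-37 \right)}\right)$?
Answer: $-276012$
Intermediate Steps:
$m{\left(P,K \right)} = 10 + 5 K$ ($m{\left(P,K \right)} = \left(2 + K\right) 5 = 10 + 5 K$)
$492 \left(-386 + m{\left(-25,-37 \right)}\right) = 492 \left(-386 + \left(10 + 5 \left(-37\right)\right)\right) = 492 \left(-386 + \left(10 - 185\right)\right) = 492 \left(-386 - 175\right) = 492 \left(-561\right) = -276012$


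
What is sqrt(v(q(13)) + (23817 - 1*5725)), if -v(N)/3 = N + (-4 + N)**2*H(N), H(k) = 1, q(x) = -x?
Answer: 4*sqrt(1079) ≈ 131.39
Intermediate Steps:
v(N) = -3*N - 3*(-4 + N)**2 (v(N) = -3*(N + (-4 + N)**2*1) = -3*(N + (-4 + N)**2) = -3*N - 3*(-4 + N)**2)
sqrt(v(q(13)) + (23817 - 1*5725)) = sqrt((-(-3)*13 - 3*(-4 - 1*13)**2) + (23817 - 1*5725)) = sqrt((-3*(-13) - 3*(-4 - 13)**2) + (23817 - 5725)) = sqrt((39 - 3*(-17)**2) + 18092) = sqrt((39 - 3*289) + 18092) = sqrt((39 - 867) + 18092) = sqrt(-828 + 18092) = sqrt(17264) = 4*sqrt(1079)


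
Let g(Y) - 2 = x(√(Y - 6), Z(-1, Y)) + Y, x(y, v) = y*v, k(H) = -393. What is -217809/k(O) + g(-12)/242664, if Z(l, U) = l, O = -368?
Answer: 8809066541/15894492 - I*√2/80888 ≈ 554.22 - 1.7484e-5*I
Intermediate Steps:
x(y, v) = v*y
g(Y) = 2 + Y - √(-6 + Y) (g(Y) = 2 + (-√(Y - 6) + Y) = 2 + (-√(-6 + Y) + Y) = 2 + (Y - √(-6 + Y)) = 2 + Y - √(-6 + Y))
-217809/k(O) + g(-12)/242664 = -217809/(-393) + (2 - 12 - √(-6 - 12))/242664 = -217809*(-1/393) + (2 - 12 - √(-18))*(1/242664) = 72603/131 + (2 - 12 - 3*I*√2)*(1/242664) = 72603/131 + (-10 - 3*I*√2)*(1/242664) = 72603/131 + (-5/121332 - I*√2/80888) = 8809066541/15894492 - I*√2/80888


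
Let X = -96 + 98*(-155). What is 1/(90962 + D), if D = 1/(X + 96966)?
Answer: 81680/7429776161 ≈ 1.0994e-5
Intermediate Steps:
X = -15286 (X = -96 - 15190 = -15286)
D = 1/81680 (D = 1/(-15286 + 96966) = 1/81680 ≈ 1.2243e-5)
1/(90962 + D) = 1/(90962 + 1/81680) = 1/(7429776161/81680) = 81680/7429776161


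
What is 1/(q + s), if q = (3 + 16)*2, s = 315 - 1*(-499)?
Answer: 1/852 ≈ 0.0011737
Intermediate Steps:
s = 814 (s = 315 + 499 = 814)
q = 38 (q = 19*2 = 38)
1/(q + s) = 1/(38 + 814) = 1/852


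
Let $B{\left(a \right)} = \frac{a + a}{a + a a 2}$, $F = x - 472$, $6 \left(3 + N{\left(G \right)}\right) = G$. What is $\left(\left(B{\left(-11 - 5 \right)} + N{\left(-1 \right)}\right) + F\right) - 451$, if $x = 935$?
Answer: $\frac{1631}{186} \approx 8.7688$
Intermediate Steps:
$N{\left(G \right)} = -3 + \frac{G}{6}$
$F = 463$ ($F = 935 - 472 = 463$)
$B{\left(a \right)} = \frac{2 a}{a + 2 a^{2}}$ ($B{\left(a \right)} = \frac{2 a}{a + a^{2} \cdot 2} = \frac{2 a}{a + 2 a^{2}}$)
$\left(\left(B{\left(-11 - 5 \right)} + N{\left(-1 \right)}\right) + F\right) - 451 = \left(\left(\frac{2}{1 + 2 \left(-11 - 5\right)} + \left(-3 + \frac{1}{6} \left(-1\right)\right)\right) + 463\right) - 451 = \left(\left(\frac{2}{1 + 2 \left(-11 - 5\right)} - \frac{19}{6}\right) + 463\right) - 451 = \left(\left(\frac{2}{1 + 2 \left(-16\right)} - \frac{19}{6}\right) + 463\right) - 451 = \left(\left(\frac{2}{1 - 32} - \frac{19}{6}\right) + 463\right) - 451 = \left(\left(\frac{2}{-31} - \frac{19}{6}\right) + 463\right) - 451 = \left(\left(2 \left(- \frac{1}{31}\right) - \frac{19}{6}\right) + 463\right) - 451 = \left(\left(- \frac{2}{31} - \frac{19}{6}\right) + 463\right) - 451 = \left(- \frac{601}{186} + 463\right) - 451 = \frac{85517}{186} - 451 = \frac{1631}{186}$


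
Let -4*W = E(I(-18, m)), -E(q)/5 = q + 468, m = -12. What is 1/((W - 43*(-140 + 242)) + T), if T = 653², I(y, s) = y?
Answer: 2/845171 ≈ 2.3664e-6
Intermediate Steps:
T = 426409
E(q) = -2340 - 5*q (E(q) = -5*(q + 468) = -5*(468 + q) = -2340 - 5*q)
W = 1125/2 (W = -(-2340 - 5*(-18))/4 = -(-2340 + 90)/4 = -¼*(-2250) = 1125/2 ≈ 562.50)
1/((W - 43*(-140 + 242)) + T) = 1/((1125/2 - 43*(-140 + 242)) + 426409) = 1/((1125/2 - 43*102) + 426409) = 1/((1125/2 - 1*4386) + 426409) = 1/((1125/2 - 4386) + 426409) = 1/(-7647/2 + 426409) = 1/(845171/2) = 2/845171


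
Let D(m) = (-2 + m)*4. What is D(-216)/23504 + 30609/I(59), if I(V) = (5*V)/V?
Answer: 89928697/14690 ≈ 6121.8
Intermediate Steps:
D(m) = -8 + 4*m
I(V) = 5
D(-216)/23504 + 30609/I(59) = (-8 + 4*(-216))/23504 + 30609/5 = (-8 - 864)*(1/23504) + 30609*(⅕) = -872*1/23504 + 30609/5 = -109/2938 + 30609/5 = 89928697/14690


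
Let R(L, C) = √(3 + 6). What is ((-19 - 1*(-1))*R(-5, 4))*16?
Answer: -864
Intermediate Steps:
R(L, C) = 3 (R(L, C) = √9 = 3)
((-19 - 1*(-1))*R(-5, 4))*16 = ((-19 - 1*(-1))*3)*16 = ((-19 + 1)*3)*16 = -18*3*16 = -54*16 = -864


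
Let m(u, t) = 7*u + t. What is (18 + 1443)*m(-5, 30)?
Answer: -7305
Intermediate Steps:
m(u, t) = t + 7*u
(18 + 1443)*m(-5, 30) = (18 + 1443)*(30 + 7*(-5)) = 1461*(30 - 35) = 1461*(-5) = -7305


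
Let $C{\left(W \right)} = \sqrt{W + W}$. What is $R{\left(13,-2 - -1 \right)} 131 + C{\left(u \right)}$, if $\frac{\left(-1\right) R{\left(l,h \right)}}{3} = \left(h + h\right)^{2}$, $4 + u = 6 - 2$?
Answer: $-1572$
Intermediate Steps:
$u = 0$ ($u = -4 + \left(6 - 2\right) = -4 + 4 = 0$)
$C{\left(W \right)} = \sqrt{2} \sqrt{W}$ ($C{\left(W \right)} = \sqrt{2 W} = \sqrt{2} \sqrt{W}$)
$R{\left(l,h \right)} = - 12 h^{2}$ ($R{\left(l,h \right)} = - 3 \left(h + h\right)^{2} = - 3 \left(2 h\right)^{2} = - 3 \cdot 4 h^{2} = - 12 h^{2}$)
$R{\left(13,-2 - -1 \right)} 131 + C{\left(u \right)} = - 12 \left(-2 - -1\right)^{2} \cdot 131 + \sqrt{2} \sqrt{0} = - 12 \left(-2 + 1\right)^{2} \cdot 131 + \sqrt{2} \cdot 0 = - 12 \left(-1\right)^{2} \cdot 131 + 0 = \left(-12\right) 1 \cdot 131 + 0 = \left(-12\right) 131 + 0 = -1572 + 0 = -1572$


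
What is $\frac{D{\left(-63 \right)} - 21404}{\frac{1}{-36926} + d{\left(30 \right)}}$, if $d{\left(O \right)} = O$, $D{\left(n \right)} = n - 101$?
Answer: $- \frac{796419968}{1107779} \approx -718.93$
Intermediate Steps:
$D{\left(n \right)} = -101 + n$
$\frac{D{\left(-63 \right)} - 21404}{\frac{1}{-36926} + d{\left(30 \right)}} = \frac{\left(-101 - 63\right) - 21404}{\frac{1}{-36926} + 30} = \frac{-164 - 21404}{- \frac{1}{36926} + 30} = - \frac{21568}{\frac{1107779}{36926}} = \left(-21568\right) \frac{36926}{1107779} = - \frac{796419968}{1107779}$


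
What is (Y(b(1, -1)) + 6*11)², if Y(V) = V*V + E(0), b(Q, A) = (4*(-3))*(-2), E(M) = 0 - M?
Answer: 412164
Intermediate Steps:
E(M) = -M
b(Q, A) = 24 (b(Q, A) = -12*(-2) = 24)
Y(V) = V² (Y(V) = V*V - 1*0 = V² + 0 = V²)
(Y(b(1, -1)) + 6*11)² = (24² + 6*11)² = (576 + 66)² = 642² = 412164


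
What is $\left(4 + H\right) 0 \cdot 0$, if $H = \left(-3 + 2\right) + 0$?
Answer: $0$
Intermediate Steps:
$H = -1$ ($H = -1 + 0 = -1$)
$\left(4 + H\right) 0 \cdot 0 = \left(4 - 1\right) 0 \cdot 0 = 3 \cdot 0 = 0$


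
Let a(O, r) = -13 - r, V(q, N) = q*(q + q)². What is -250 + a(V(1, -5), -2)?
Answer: -261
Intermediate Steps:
V(q, N) = 4*q³ (V(q, N) = q*(2*q)² = q*(4*q²) = 4*q³)
-250 + a(V(1, -5), -2) = -250 + (-13 - 1*(-2)) = -250 + (-13 + 2) = -250 - 11 = -261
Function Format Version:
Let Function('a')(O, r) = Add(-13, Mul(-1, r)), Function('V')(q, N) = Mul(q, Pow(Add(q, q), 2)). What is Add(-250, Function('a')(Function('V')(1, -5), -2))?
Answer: -261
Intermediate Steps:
Function('V')(q, N) = Mul(4, Pow(q, 3)) (Function('V')(q, N) = Mul(q, Pow(Mul(2, q), 2)) = Mul(q, Mul(4, Pow(q, 2))) = Mul(4, Pow(q, 3)))
Add(-250, Function('a')(Function('V')(1, -5), -2)) = Add(-250, Add(-13, Mul(-1, -2))) = Add(-250, Add(-13, 2)) = Add(-250, -11) = -261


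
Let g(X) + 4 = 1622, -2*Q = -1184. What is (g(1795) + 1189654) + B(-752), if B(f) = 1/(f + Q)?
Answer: 190603519/160 ≈ 1.1913e+6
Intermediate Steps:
Q = 592 (Q = -1/2*(-1184) = 592)
g(X) = 1618 (g(X) = -4 + 1622 = 1618)
B(f) = 1/(592 + f) (B(f) = 1/(f + 592) = 1/(592 + f))
(g(1795) + 1189654) + B(-752) = (1618 + 1189654) + 1/(592 - 752) = 1191272 + 1/(-160) = 1191272 - 1/160 = 190603519/160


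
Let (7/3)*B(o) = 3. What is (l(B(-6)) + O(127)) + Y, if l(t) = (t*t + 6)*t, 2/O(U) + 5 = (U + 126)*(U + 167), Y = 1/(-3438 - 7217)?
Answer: 2674625203644/271823018705 ≈ 9.8396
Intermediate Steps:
Y = -1/10655 (Y = 1/(-10655) = -1/10655 ≈ -9.3853e-5)
B(o) = 9/7 (B(o) = (3/7)*3 = 9/7)
O(U) = 2/(-5 + (126 + U)*(167 + U)) (O(U) = 2/(-5 + (U + 126)*(U + 167)) = 2/(-5 + (126 + U)*(167 + U)))
l(t) = t*(6 + t²) (l(t) = (t² + 6)*t = (6 + t²)*t = t*(6 + t²))
(l(B(-6)) + O(127)) + Y = (9*(6 + (9/7)²)/7 + 2/(21037 + 127² + 293*127)) - 1/10655 = (9*(6 + 81/49)/7 + 2/(21037 + 16129 + 37211)) - 1/10655 = ((9/7)*(375/49) + 2/74377) - 1/10655 = (3375/343 + 2*(1/74377)) - 1/10655 = (3375/343 + 2/74377) - 1/10655 = 251023061/25511311 - 1/10655 = 2674625203644/271823018705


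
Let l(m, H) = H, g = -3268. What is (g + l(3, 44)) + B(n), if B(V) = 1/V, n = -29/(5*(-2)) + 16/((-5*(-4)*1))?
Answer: -119278/37 ≈ -3223.7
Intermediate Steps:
n = 37/10 (n = -29/(-10) + 16/((20*1)) = -29*(-⅒) + 16/20 = 29/10 + 16*(1/20) = 29/10 + ⅘ = 37/10 ≈ 3.7000)
(g + l(3, 44)) + B(n) = (-3268 + 44) + 1/(37/10) = -3224 + 10/37 = -119278/37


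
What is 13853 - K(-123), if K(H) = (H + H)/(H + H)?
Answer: 13852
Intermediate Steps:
K(H) = 1 (K(H) = (2*H)/((2*H)) = (2*H)*(1/(2*H)) = 1)
13853 - K(-123) = 13853 - 1*1 = 13853 - 1 = 13852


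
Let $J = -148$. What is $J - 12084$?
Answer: $-12232$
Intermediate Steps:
$J - 12084 = -148 - 12084 = -12232$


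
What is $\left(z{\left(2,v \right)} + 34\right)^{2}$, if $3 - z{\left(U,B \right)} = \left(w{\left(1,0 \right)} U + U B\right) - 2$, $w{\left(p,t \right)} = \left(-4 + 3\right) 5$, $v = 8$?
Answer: $1089$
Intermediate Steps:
$w{\left(p,t \right)} = -5$ ($w{\left(p,t \right)} = \left(-1\right) 5 = -5$)
$z{\left(U,B \right)} = 5 + 5 U - B U$ ($z{\left(U,B \right)} = 3 - \left(\left(- 5 U + U B\right) - 2\right) = 3 - \left(\left(- 5 U + B U\right) - 2\right) = 3 - \left(-2 - 5 U + B U\right) = 3 + \left(2 + 5 U - B U\right) = 5 + 5 U - B U$)
$\left(z{\left(2,v \right)} + 34\right)^{2} = \left(\left(5 + 5 \cdot 2 - 8 \cdot 2\right) + 34\right)^{2} = \left(\left(5 + 10 - 16\right) + 34\right)^{2} = \left(-1 + 34\right)^{2} = 33^{2} = 1089$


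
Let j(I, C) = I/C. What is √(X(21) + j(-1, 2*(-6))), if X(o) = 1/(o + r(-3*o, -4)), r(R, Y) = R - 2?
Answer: √66/33 ≈ 0.24618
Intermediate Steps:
r(R, Y) = -2 + R
X(o) = 1/(-2 - 2*o) (X(o) = 1/(o + (-2 - 3*o)) = 1/(-2 - 2*o))
√(X(21) + j(-1, 2*(-6))) = √(-1/(2 + 2*21) - 1/(2*(-6))) = √(-1/(2 + 42) - 1/(-12)) = √(-1/44 - 1*(-1/12)) = √(-1*1/44 + 1/12) = √(-1/44 + 1/12) = √(2/33) = √66/33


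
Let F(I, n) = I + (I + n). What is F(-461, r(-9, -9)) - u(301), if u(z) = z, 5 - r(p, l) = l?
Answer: -1209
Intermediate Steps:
r(p, l) = 5 - l
F(I, n) = n + 2*I
F(-461, r(-9, -9)) - u(301) = ((5 - 1*(-9)) + 2*(-461)) - 1*301 = ((5 + 9) - 922) - 301 = (14 - 922) - 301 = -908 - 301 = -1209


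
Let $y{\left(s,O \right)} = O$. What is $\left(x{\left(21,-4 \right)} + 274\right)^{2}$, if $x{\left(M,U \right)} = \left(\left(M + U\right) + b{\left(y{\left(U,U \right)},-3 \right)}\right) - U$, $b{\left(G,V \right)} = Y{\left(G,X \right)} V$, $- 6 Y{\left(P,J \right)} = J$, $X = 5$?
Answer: $\frac{354025}{4} \approx 88506.0$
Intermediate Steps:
$Y{\left(P,J \right)} = - \frac{J}{6}$
$b{\left(G,V \right)} = - \frac{5 V}{6}$ ($b{\left(G,V \right)} = \left(- \frac{1}{6}\right) 5 V = - \frac{5 V}{6}$)
$x{\left(M,U \right)} = \frac{5}{2} + M$ ($x{\left(M,U \right)} = \left(\left(M + U\right) - - \frac{5}{2}\right) - U = \left(\left(M + U\right) + \frac{5}{2}\right) - U = \left(\frac{5}{2} + M + U\right) - U = \frac{5}{2} + M$)
$\left(x{\left(21,-4 \right)} + 274\right)^{2} = \left(\left(\frac{5}{2} + 21\right) + 274\right)^{2} = \left(\frac{47}{2} + 274\right)^{2} = \left(\frac{595}{2}\right)^{2} = \frac{354025}{4}$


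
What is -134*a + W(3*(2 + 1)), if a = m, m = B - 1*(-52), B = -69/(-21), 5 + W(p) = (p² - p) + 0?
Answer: -51389/7 ≈ -7341.3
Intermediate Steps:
W(p) = -5 + p² - p (W(p) = -5 + ((p² - p) + 0) = -5 + (p² - p) = -5 + p² - p)
B = 23/7 (B = -69*(-1/21) = 23/7 ≈ 3.2857)
m = 387/7 (m = 23/7 - 1*(-52) = 23/7 + 52 = 387/7 ≈ 55.286)
a = 387/7 ≈ 55.286
-134*a + W(3*(2 + 1)) = -134*387/7 + (-5 + (3*(2 + 1))² - 3*(2 + 1)) = -51858/7 + (-5 + (3*3)² - 3*3) = -51858/7 + (-5 + 9² - 1*9) = -51858/7 + (-5 + 81 - 9) = -51858/7 + 67 = -51389/7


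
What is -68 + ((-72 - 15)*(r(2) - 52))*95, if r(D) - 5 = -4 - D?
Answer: 437977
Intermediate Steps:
r(D) = 1 - D (r(D) = 5 + (-4 - D) = 1 - D)
-68 + ((-72 - 15)*(r(2) - 52))*95 = -68 + ((-72 - 15)*((1 - 1*2) - 52))*95 = -68 - 87*((1 - 2) - 52)*95 = -68 - 87*(-1 - 52)*95 = -68 - 87*(-53)*95 = -68 + 4611*95 = -68 + 438045 = 437977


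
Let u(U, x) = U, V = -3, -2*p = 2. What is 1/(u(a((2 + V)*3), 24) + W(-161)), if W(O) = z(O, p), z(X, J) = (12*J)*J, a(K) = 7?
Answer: 1/19 ≈ 0.052632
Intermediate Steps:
p = -1 (p = -½*2 = -1)
z(X, J) = 12*J²
W(O) = 12 (W(O) = 12*(-1)² = 12*1 = 12)
1/(u(a((2 + V)*3), 24) + W(-161)) = 1/(7 + 12) = 1/19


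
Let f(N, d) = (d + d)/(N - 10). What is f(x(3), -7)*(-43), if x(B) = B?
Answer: -86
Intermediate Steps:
f(N, d) = 2*d/(-10 + N) (f(N, d) = (2*d)/(-10 + N) = 2*d/(-10 + N))
f(x(3), -7)*(-43) = (2*(-7)/(-10 + 3))*(-43) = (2*(-7)/(-7))*(-43) = (2*(-7)*(-⅐))*(-43) = 2*(-43) = -86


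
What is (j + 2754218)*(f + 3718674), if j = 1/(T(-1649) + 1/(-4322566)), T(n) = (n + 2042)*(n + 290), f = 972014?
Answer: 29825552633449156113864704/2308626307243 ≈ 1.2919e+13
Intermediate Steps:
T(n) = (290 + n)*(2042 + n) (T(n) = (2042 + n)*(290 + n) = (290 + n)*(2042 + n))
j = -4322566/2308626307243 (j = 1/((592180 + (-1649)² + 2332*(-1649)) + 1/(-4322566)) = 1/((592180 + 2719201 - 3845468) - 1/4322566) = 1/(-534087 - 1/4322566) = 1/(-2308626307243/4322566) = -4322566/2308626307243 ≈ -1.8724e-6)
(j + 2754218)*(f + 3718674) = (-4322566/2308626307243 + 2754218)*(972014 + 3718674) = (6358460130677878408/2308626307243)*4690688 = 29825552633449156113864704/2308626307243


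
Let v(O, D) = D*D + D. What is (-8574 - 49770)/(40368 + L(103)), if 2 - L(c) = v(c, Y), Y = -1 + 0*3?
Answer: -2652/1835 ≈ -1.4452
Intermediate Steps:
Y = -1 (Y = -1 + 0 = -1)
v(O, D) = D + D² (v(O, D) = D² + D = D + D²)
L(c) = 2 (L(c) = 2 - (-1)*(1 - 1) = 2 - (-1)*0 = 2 - 1*0 = 2 + 0 = 2)
(-8574 - 49770)/(40368 + L(103)) = (-8574 - 49770)/(40368 + 2) = -58344/40370 = -58344*1/40370 = -2652/1835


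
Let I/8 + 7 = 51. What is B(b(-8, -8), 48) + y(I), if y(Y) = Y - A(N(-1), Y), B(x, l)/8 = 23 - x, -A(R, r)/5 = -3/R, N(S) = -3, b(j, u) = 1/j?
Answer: 542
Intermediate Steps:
A(R, r) = 15/R (A(R, r) = -(-15)/R = 15/R)
B(x, l) = 184 - 8*x (B(x, l) = 8*(23 - x) = 184 - 8*x)
I = 352 (I = -56 + 8*51 = -56 + 408 = 352)
y(Y) = 5 + Y (y(Y) = Y - 15/(-3) = Y - 15*(-1)/3 = Y - 1*(-5) = Y + 5 = 5 + Y)
B(b(-8, -8), 48) + y(I) = (184 - 8/(-8)) + (5 + 352) = (184 - 8*(-⅛)) + 357 = (184 + 1) + 357 = 185 + 357 = 542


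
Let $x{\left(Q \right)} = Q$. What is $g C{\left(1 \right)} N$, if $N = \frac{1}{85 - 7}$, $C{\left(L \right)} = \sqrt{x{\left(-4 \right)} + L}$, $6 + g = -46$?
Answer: $- \frac{2 i \sqrt{3}}{3} \approx - 1.1547 i$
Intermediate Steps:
$g = -52$ ($g = -6 - 46 = -52$)
$C{\left(L \right)} = \sqrt{-4 + L}$
$N = \frac{1}{78} \approx 0.012821$
$g C{\left(1 \right)} N = - 52 \sqrt{-4 + 1} \cdot \frac{1}{78} = - 52 \sqrt{-3} \cdot \frac{1}{78} = - 52 i \sqrt{3} \cdot \frac{1}{78} = - \frac{2 i \sqrt{3}}{3}$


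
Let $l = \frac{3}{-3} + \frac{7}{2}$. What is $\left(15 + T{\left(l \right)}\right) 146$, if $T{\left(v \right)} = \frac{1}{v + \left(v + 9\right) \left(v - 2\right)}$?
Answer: $\frac{72854}{33} \approx 2207.7$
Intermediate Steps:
$l = \frac{5}{2}$ ($l = 3 \left(- \frac{1}{3}\right) + 7 \cdot \frac{1}{2} = -1 + \frac{7}{2} = \frac{5}{2} \approx 2.5$)
$T{\left(v \right)} = \frac{1}{v + \left(-2 + v\right) \left(9 + v\right)}$ ($T{\left(v \right)} = \frac{1}{v + \left(9 + v\right) \left(-2 + v\right)} = \frac{1}{v + \left(-2 + v\right) \left(9 + v\right)}$)
$\left(15 + T{\left(l \right)}\right) 146 = \left(15 + \frac{1}{-18 + \left(\frac{5}{2}\right)^{2} + 8 \cdot \frac{5}{2}}\right) 146 = \left(15 + \frac{1}{-18 + \frac{25}{4} + 20}\right) 146 = \left(15 + \frac{1}{\frac{33}{4}}\right) 146 = \left(15 + \frac{4}{33}\right) 146 = \frac{499}{33} \cdot 146 = \frac{72854}{33}$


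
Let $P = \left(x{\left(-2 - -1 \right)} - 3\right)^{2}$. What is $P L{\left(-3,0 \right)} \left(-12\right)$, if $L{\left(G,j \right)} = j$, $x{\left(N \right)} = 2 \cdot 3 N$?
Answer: $0$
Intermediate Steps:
$x{\left(N \right)} = 6 N$
$P = 81$ ($P = \left(6 \left(-2 - -1\right) - 3\right)^{2} = \left(6 \left(-2 + 1\right) - 3\right)^{2} = \left(6 \left(-1\right) - 3\right)^{2} = \left(-6 - 3\right)^{2} = \left(-9\right)^{2} = 81$)
$P L{\left(-3,0 \right)} \left(-12\right) = 81 \cdot 0 \left(-12\right) = 0 \left(-12\right) = 0$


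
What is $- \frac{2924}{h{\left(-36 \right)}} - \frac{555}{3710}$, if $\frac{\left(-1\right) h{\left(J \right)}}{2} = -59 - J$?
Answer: $- \frac{1087357}{17066} \approx -63.715$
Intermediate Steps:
$h{\left(J \right)} = 118 + 2 J$ ($h{\left(J \right)} = - 2 \left(-59 - J\right) = 118 + 2 J$)
$- \frac{2924}{h{\left(-36 \right)}} - \frac{555}{3710} = - \frac{2924}{118 + 2 \left(-36\right)} - \frac{555}{3710} = - \frac{2924}{118 - 72} - \frac{111}{742} = - \frac{2924}{46} - \frac{111}{742} = \left(-2924\right) \frac{1}{46} - \frac{111}{742} = - \frac{1462}{23} - \frac{111}{742} = - \frac{1087357}{17066}$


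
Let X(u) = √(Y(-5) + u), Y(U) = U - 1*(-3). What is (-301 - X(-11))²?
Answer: (301 + I*√13)² ≈ 90588.0 + 2170.5*I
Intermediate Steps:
Y(U) = 3 + U (Y(U) = U + 3 = 3 + U)
X(u) = √(-2 + u) (X(u) = √((3 - 5) + u) = √(-2 + u))
(-301 - X(-11))² = (-301 - √(-2 - 11))² = (-301 - √(-13))² = (-301 - I*√13)²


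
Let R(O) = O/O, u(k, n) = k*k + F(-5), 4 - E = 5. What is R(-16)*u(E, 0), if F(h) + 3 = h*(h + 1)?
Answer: 18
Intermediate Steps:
F(h) = -3 + h*(1 + h) (F(h) = -3 + h*(h + 1) = -3 + h*(1 + h))
E = -1 (E = 4 - 1*5 = 4 - 5 = -1)
u(k, n) = 17 + k² (u(k, n) = k*k + (-3 - 5 + (-5)²) = k² + (-3 - 5 + 25) = k² + 17 = 17 + k²)
R(O) = 1
R(-16)*u(E, 0) = 1*(17 + (-1)²) = 1*(17 + 1) = 1*18 = 18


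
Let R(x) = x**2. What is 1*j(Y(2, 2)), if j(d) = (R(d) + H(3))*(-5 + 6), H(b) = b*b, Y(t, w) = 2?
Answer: 13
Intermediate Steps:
H(b) = b**2
j(d) = 9 + d**2 (j(d) = (d**2 + 3**2)*(-5 + 6) = (d**2 + 9)*1 = (9 + d**2)*1 = 9 + d**2)
1*j(Y(2, 2)) = 1*(9 + 2**2) = 1*(9 + 4) = 1*13 = 13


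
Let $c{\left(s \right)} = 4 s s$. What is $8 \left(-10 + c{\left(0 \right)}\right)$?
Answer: $-80$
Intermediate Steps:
$c{\left(s \right)} = 4 s^{2}$
$8 \left(-10 + c{\left(0 \right)}\right) = 8 \left(-10 + 4 \cdot 0^{2}\right) = 8 \left(-10 + 4 \cdot 0\right) = 8 \left(-10 + 0\right) = 8 \left(-10\right) = -80$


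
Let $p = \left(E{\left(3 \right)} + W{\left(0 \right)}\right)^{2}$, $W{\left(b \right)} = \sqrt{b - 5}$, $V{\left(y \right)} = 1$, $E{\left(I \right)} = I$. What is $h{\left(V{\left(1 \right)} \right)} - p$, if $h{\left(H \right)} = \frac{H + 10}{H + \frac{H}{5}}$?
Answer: $\frac{31}{6} - 6 i \sqrt{5} \approx 5.1667 - 13.416 i$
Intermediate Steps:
$W{\left(b \right)} = \sqrt{-5 + b}$
$h{\left(H \right)} = \frac{5 \left(10 + H\right)}{6 H}$ ($h{\left(H \right)} = \frac{10 + H}{H + H \frac{1}{5}} = \frac{10 + H}{H + \frac{H}{5}} = \frac{10 + H}{\frac{6}{5} H} = \left(10 + H\right) \frac{5}{6 H} = \frac{5 \left(10 + H\right)}{6 H}$)
$p = \left(3 + i \sqrt{5}\right)^{2}$ ($p = \left(3 + \sqrt{-5 + 0}\right)^{2} = \left(3 + \sqrt{-5}\right)^{2} = \left(3 + i \sqrt{5}\right)^{2} \approx 4.0 + 13.416 i$)
$h{\left(V{\left(1 \right)} \right)} - p = \frac{5 \left(10 + 1\right)}{6 \cdot 1} - \left(3 + i \sqrt{5}\right)^{2} = \frac{5}{6} \cdot 1 \cdot 11 - \left(3 + i \sqrt{5}\right)^{2} = \frac{55}{6} - \left(3 + i \sqrt{5}\right)^{2}$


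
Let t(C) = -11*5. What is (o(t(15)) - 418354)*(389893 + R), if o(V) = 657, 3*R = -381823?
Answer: -329085087632/3 ≈ -1.0970e+11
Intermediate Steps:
t(C) = -55
R = -381823/3 (R = (⅓)*(-381823) = -381823/3 ≈ -1.2727e+5)
(o(t(15)) - 418354)*(389893 + R) = (657 - 418354)*(389893 - 381823/3) = -417697*787856/3 = -329085087632/3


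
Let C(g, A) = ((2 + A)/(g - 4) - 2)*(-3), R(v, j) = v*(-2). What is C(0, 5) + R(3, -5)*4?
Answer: -51/4 ≈ -12.750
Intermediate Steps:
R(v, j) = -2*v
C(g, A) = 6 - 3*(2 + A)/(-4 + g) (C(g, A) = ((2 + A)/(-4 + g) - 2)*(-3) = (-2 + (2 + A)/(-4 + g))*(-3) = 6 - 3*(2 + A)/(-4 + g))
C(0, 5) + R(3, -5)*4 = 3*(-10 - 1*5 + 2*0)/(-4 + 0) - 2*3*4 = 3*(-10 - 5 + 0)/(-4) - 6*4 = 3*(-1/4)*(-15) - 24 = 45/4 - 24 = -51/4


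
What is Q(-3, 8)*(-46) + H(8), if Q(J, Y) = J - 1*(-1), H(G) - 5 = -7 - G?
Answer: 82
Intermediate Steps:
H(G) = -2 - G (H(G) = 5 + (-7 - G) = -2 - G)
Q(J, Y) = 1 + J (Q(J, Y) = J + 1 = 1 + J)
Q(-3, 8)*(-46) + H(8) = (1 - 3)*(-46) + (-2 - 1*8) = -2*(-46) + (-2 - 8) = 92 - 10 = 82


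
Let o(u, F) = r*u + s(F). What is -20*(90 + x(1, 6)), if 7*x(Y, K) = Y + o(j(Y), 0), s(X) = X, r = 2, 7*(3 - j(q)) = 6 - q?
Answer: -88980/49 ≈ -1815.9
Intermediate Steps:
j(q) = 15/7 + q/7 (j(q) = 3 - (6 - q)/7 = 3 + (-6/7 + q/7) = 15/7 + q/7)
o(u, F) = F + 2*u (o(u, F) = 2*u + F = F + 2*u)
x(Y, K) = 30/49 + 9*Y/49 (x(Y, K) = (Y + (0 + 2*(15/7 + Y/7)))/7 = (Y + (0 + (30/7 + 2*Y/7)))/7 = (Y + (30/7 + 2*Y/7))/7 = (30/7 + 9*Y/7)/7 = 30/49 + 9*Y/49)
-20*(90 + x(1, 6)) = -20*(90 + (30/49 + (9/49)*1)) = -20*(90 + (30/49 + 9/49)) = -20*(90 + 39/49) = -20*4449/49 = -88980/49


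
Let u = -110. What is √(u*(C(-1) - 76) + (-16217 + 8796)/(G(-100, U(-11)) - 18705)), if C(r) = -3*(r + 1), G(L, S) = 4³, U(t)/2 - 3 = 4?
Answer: √2905128660021/18641 ≈ 91.435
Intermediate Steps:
U(t) = 14 (U(t) = 6 + 2*4 = 6 + 8 = 14)
G(L, S) = 64
C(r) = -3 - 3*r (C(r) = -3*(1 + r) = -3 - 3*r)
√(u*(C(-1) - 76) + (-16217 + 8796)/(G(-100, U(-11)) - 18705)) = √(-110*((-3 - 3*(-1)) - 76) + (-16217 + 8796)/(64 - 18705)) = √(-110*((-3 + 3) - 76) - 7421/(-18641)) = √(-110*(0 - 76) - 7421*(-1/18641)) = √(-110*(-76) + 7421/18641) = √(8360 + 7421/18641) = √(155846181/18641) = √2905128660021/18641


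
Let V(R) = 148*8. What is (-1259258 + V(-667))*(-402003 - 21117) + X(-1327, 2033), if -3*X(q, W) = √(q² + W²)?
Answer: 532316270880 - √5894018/3 ≈ 5.3232e+11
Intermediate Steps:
V(R) = 1184
X(q, W) = -√(W² + q²)/3 (X(q, W) = -√(q² + W²)/3 = -√(W² + q²)/3)
(-1259258 + V(-667))*(-402003 - 21117) + X(-1327, 2033) = (-1259258 + 1184)*(-402003 - 21117) - √(2033² + (-1327)²)/3 = -1258074*(-423120) - √(4133089 + 1760929)/3 = 532316270880 - √5894018/3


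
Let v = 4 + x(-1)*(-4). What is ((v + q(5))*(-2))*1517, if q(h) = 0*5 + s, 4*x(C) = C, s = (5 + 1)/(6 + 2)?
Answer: -34891/2 ≈ -17446.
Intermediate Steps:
s = ¾ (s = 6/8 = 6*(⅛) = ¾ ≈ 0.75000)
x(C) = C/4
q(h) = ¾ (q(h) = 0*5 + ¾ = 0 + ¾ = ¾)
v = 5 (v = 4 + ((¼)*(-1))*(-4) = 4 - ¼*(-4) = 4 + 1 = 5)
((v + q(5))*(-2))*1517 = ((5 + ¾)*(-2))*1517 = ((23/4)*(-2))*1517 = -23/2*1517 = -34891/2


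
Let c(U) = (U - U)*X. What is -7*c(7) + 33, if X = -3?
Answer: 33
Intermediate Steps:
c(U) = 0 (c(U) = (U - U)*(-3) = 0*(-3) = 0)
-7*c(7) + 33 = -7*0 + 33 = 0 + 33 = 33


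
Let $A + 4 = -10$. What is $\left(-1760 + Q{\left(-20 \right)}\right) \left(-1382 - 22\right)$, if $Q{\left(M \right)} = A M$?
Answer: $2077920$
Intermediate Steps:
$A = -14$ ($A = -4 - 10 = -14$)
$Q{\left(M \right)} = - 14 M$
$\left(-1760 + Q{\left(-20 \right)}\right) \left(-1382 - 22\right) = \left(-1760 - -280\right) \left(-1382 - 22\right) = \left(-1760 + 280\right) \left(-1404\right) = \left(-1480\right) \left(-1404\right) = 2077920$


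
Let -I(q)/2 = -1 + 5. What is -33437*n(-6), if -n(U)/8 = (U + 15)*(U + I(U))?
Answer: -33704496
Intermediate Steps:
I(q) = -8 (I(q) = -2*(-1 + 5) = -2*4 = -8)
n(U) = -8*(-8 + U)*(15 + U) (n(U) = -8*(U + 15)*(U - 8) = -8*(15 + U)*(-8 + U) = -8*(-8 + U)*(15 + U))
-33437*n(-6) = -33437*(960 - 56*(-6) - 8*(-6)²) = -33437*(960 + 336 - 8*36) = -33437*(960 + 336 - 288) = -33437*1008 = -33704496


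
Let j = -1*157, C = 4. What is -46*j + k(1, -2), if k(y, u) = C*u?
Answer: 7214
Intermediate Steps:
k(y, u) = 4*u
j = -157
-46*j + k(1, -2) = -46*(-157) + 4*(-2) = 7222 - 8 = 7214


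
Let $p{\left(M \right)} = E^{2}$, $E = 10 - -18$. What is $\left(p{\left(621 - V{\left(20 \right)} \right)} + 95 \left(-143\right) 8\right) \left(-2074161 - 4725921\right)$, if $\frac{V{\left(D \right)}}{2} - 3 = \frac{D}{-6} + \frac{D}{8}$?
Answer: $733701647472$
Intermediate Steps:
$V{\left(D \right)} = 6 - \frac{D}{12}$ ($V{\left(D \right)} = 6 + 2 \left(\frac{D}{-6} + \frac{D}{8}\right) = 6 + 2 \left(D \left(- \frac{1}{6}\right) + D \frac{1}{8}\right) = 6 + 2 \left(- \frac{D}{6} + \frac{D}{8}\right) = 6 + 2 \left(- \frac{D}{24}\right) = 6 - \frac{D}{12}$)
$E = 28$ ($E = 10 + 18 = 28$)
$p{\left(M \right)} = 784$ ($p{\left(M \right)} = 28^{2} = 784$)
$\left(p{\left(621 - V{\left(20 \right)} \right)} + 95 \left(-143\right) 8\right) \left(-2074161 - 4725921\right) = \left(784 + 95 \left(-143\right) 8\right) \left(-2074161 - 4725921\right) = \left(784 - 108680\right) \left(-6800082\right) = \left(-107896\right) \left(-6800082\right) = 733701647472$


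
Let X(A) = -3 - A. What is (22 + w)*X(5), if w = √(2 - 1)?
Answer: -184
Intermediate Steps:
w = 1 (w = √1 = 1)
(22 + w)*X(5) = (22 + 1)*(-3 - 1*5) = 23*(-3 - 5) = 23*(-8) = -184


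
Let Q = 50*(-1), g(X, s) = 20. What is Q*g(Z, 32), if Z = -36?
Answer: -1000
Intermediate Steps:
Q = -50
Q*g(Z, 32) = -50*20 = -1000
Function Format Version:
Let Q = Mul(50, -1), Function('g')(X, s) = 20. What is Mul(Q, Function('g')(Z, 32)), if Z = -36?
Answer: -1000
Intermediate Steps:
Q = -50
Mul(Q, Function('g')(Z, 32)) = Mul(-50, 20) = -1000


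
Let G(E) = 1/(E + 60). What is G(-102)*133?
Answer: -19/6 ≈ -3.1667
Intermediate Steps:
G(E) = 1/(60 + E)
G(-102)*133 = 133/(60 - 102) = 133/(-42) = -1/42*133 = -19/6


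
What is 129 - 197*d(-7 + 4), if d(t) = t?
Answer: 720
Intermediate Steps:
129 - 197*d(-7 + 4) = 129 - 197*(-7 + 4) = 129 - 197*(-3) = 129 + 591 = 720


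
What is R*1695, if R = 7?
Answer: 11865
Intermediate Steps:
R*1695 = 7*1695 = 11865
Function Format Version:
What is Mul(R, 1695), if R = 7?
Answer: 11865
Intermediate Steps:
Mul(R, 1695) = Mul(7, 1695) = 11865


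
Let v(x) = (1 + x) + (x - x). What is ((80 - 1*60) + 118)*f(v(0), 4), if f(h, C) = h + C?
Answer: 690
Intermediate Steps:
v(x) = 1 + x (v(x) = (1 + x) + 0 = 1 + x)
f(h, C) = C + h
((80 - 1*60) + 118)*f(v(0), 4) = ((80 - 1*60) + 118)*(4 + (1 + 0)) = ((80 - 60) + 118)*(4 + 1) = (20 + 118)*5 = 138*5 = 690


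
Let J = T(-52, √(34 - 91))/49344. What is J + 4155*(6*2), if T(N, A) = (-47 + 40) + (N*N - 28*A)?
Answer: 820098179/16448 - 7*I*√57/12336 ≈ 49860.0 - 0.0042841*I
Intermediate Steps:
T(N, A) = -7 + N² - 28*A (T(N, A) = -7 + (N² - 28*A) = -7 + N² - 28*A)
J = 899/16448 - 7*I*√57/12336 (J = (-7 + (-52)² - 28*√(34 - 91))/49344 = (-7 + 2704 - 28*I*√57)*(1/49344) = (2697 - 28*I*√57)*(1/49344) = 899/16448 - 7*I*√57/12336 ≈ 0.054657 - 0.0042841*I)
J + 4155*(6*2) = (899/16448 - 7*I*√57/12336) + 4155*(6*2) = (899/16448 - 7*I*√57/12336) + 4155*12 = (899/16448 - 7*I*√57/12336) + 49860 = 820098179/16448 - 7*I*√57/12336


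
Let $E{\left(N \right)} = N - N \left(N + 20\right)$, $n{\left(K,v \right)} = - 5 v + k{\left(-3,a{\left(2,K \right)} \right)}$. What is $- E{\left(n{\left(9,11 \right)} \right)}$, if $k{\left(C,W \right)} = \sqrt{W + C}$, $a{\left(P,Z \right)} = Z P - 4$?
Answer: $1991 - 91 \sqrt{11} \approx 1689.2$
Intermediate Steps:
$a{\left(P,Z \right)} = -4 + P Z$ ($a{\left(P,Z \right)} = P Z - 4 = -4 + P Z$)
$k{\left(C,W \right)} = \sqrt{C + W}$
$n{\left(K,v \right)} = \sqrt{-7 + 2 K} - 5 v$ ($n{\left(K,v \right)} = - 5 v + \sqrt{-3 + \left(-4 + 2 K\right)} = - 5 v + \sqrt{-7 + 2 K} = \sqrt{-7 + 2 K} - 5 v$)
$E{\left(N \right)} = N - N \left(20 + N\right)$
$- E{\left(n{\left(9,11 \right)} \right)} = - \left(-1\right) \left(\sqrt{-7 + 2 \cdot 9} - 55\right) \left(19 + \left(\sqrt{-7 + 2 \cdot 9} - 55\right)\right) = - \left(-1\right) \left(\sqrt{-7 + 18} - 55\right) \left(19 - \left(55 - \sqrt{-7 + 18}\right)\right) = - \left(-1\right) \left(\sqrt{11} - 55\right) \left(19 - \left(55 - \sqrt{11}\right)\right) = - \left(-1\right) \left(-55 + \sqrt{11}\right) \left(19 - \left(55 - \sqrt{11}\right)\right) = - \left(-1\right) \left(-55 + \sqrt{11}\right) \left(-36 + \sqrt{11}\right) = \left(-55 + \sqrt{11}\right) \left(-36 + \sqrt{11}\right)$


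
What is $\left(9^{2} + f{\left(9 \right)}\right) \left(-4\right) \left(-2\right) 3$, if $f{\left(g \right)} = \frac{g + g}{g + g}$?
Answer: $1968$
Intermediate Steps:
$f{\left(g \right)} = 1$ ($f{\left(g \right)} = \frac{2 g}{2 g} = 2 g \frac{1}{2 g} = 1$)
$\left(9^{2} + f{\left(9 \right)}\right) \left(-4\right) \left(-2\right) 3 = \left(9^{2} + 1\right) \left(-4\right) \left(-2\right) 3 = \left(81 + 1\right) 8 \cdot 3 = 82 \cdot 24 = 1968$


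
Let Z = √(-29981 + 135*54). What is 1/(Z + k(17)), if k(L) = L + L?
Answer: 34/23847 - I*√22691/23847 ≈ 0.0014258 - 0.0063167*I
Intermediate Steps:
k(L) = 2*L
Z = I*√22691 (Z = √(-29981 + 7290) = √(-22691) = I*√22691 ≈ 150.64*I)
1/(Z + k(17)) = 1/(I*√22691 + 2*17) = 1/(I*√22691 + 34) = 1/(34 + I*√22691)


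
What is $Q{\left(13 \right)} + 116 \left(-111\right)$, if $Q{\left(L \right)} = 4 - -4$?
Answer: $-12868$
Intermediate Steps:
$Q{\left(L \right)} = 8$ ($Q{\left(L \right)} = 4 + 4 = 8$)
$Q{\left(13 \right)} + 116 \left(-111\right) = 8 + 116 \left(-111\right) = 8 - 12876 = -12868$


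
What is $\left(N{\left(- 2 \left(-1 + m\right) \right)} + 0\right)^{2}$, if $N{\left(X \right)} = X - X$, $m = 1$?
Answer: $0$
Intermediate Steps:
$N{\left(X \right)} = 0$
$\left(N{\left(- 2 \left(-1 + m\right) \right)} + 0\right)^{2} = \left(0 + 0\right)^{2} = 0^{2} = 0$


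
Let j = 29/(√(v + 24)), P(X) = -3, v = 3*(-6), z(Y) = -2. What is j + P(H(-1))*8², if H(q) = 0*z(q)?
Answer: -192 + 29*√6/6 ≈ -180.16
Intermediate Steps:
v = -18
H(q) = 0 (H(q) = 0*(-2) = 0)
j = 29*√6/6 (j = 29/(√(-18 + 24)) = 29/(√6) = 29*(√6/6) = 29*√6/6 ≈ 11.839)
j + P(H(-1))*8² = 29*√6/6 - 3*8² = 29*√6/6 - 3*64 = 29*√6/6 - 192 = -192 + 29*√6/6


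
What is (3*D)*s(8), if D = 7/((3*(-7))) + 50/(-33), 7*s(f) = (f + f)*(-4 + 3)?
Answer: 976/77 ≈ 12.675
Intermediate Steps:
s(f) = -2*f/7 (s(f) = ((f + f)*(-4 + 3))/7 = ((2*f)*(-1))/7 = (-2*f)/7 = -2*f/7)
D = -61/33 (D = 7/(-21) + 50*(-1/33) = 7*(-1/21) - 50/33 = -⅓ - 50/33 = -61/33 ≈ -1.8485)
(3*D)*s(8) = (3*(-61/33))*(-2/7*8) = -61/11*(-16/7) = 976/77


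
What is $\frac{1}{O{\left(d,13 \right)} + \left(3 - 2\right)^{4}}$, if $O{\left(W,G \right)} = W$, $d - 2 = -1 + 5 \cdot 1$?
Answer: $\frac{1}{7} \approx 0.14286$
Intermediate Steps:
$d = 6$ ($d = 2 + \left(-1 + 5 \cdot 1\right) = 2 + \left(-1 + 5\right) = 2 + 4 = 6$)
$\frac{1}{O{\left(d,13 \right)} + \left(3 - 2\right)^{4}} = \frac{1}{6 + \left(3 - 2\right)^{4}} = \frac{1}{6 + 1^{4}} = \frac{1}{6 + 1} = \frac{1}{7}$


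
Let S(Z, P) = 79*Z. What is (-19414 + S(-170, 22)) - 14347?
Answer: -47191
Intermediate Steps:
(-19414 + S(-170, 22)) - 14347 = (-19414 + 79*(-170)) - 14347 = (-19414 - 13430) - 14347 = -32844 - 14347 = -47191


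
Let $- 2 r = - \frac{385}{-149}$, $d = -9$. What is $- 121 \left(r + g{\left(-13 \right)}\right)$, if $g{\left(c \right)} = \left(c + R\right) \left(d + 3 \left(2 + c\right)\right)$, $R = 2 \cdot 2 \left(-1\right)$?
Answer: $- \frac{25698827}{298} \approx -86238.0$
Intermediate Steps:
$R = -4$ ($R = 4 \left(-1\right) = -4$)
$g{\left(c \right)} = \left(-4 + c\right) \left(-3 + 3 c\right)$ ($g{\left(c \right)} = \left(c - 4\right) \left(-9 + 3 \left(2 + c\right)\right) = \left(-4 + c\right) \left(-9 + \left(6 + 3 c\right)\right) = \left(-4 + c\right) \left(-3 + 3 c\right)$)
$r = - \frac{385}{298}$ ($r = - \frac{\left(-385\right) \frac{1}{-149}}{2} = - \frac{\left(-385\right) \left(- \frac{1}{149}\right)}{2} = \left(- \frac{1}{2}\right) \frac{385}{149} = - \frac{385}{298} \approx -1.2919$)
$- 121 \left(r + g{\left(-13 \right)}\right) = - 121 \left(- \frac{385}{298} + \left(12 - -195 + 3 \left(-13\right)^{2}\right)\right) = - 121 \left(- \frac{385}{298} + \left(12 + 195 + 3 \cdot 169\right)\right) = - 121 \left(- \frac{385}{298} + \left(12 + 195 + 507\right)\right) = - 121 \left(- \frac{385}{298} + 714\right) = \left(-121\right) \frac{212387}{298} = - \frac{25698827}{298}$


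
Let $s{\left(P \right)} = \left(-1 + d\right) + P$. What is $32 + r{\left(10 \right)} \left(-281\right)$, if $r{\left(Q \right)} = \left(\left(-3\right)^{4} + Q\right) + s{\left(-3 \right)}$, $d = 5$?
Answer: $-25820$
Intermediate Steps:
$s{\left(P \right)} = 4 + P$ ($s{\left(P \right)} = \left(-1 + 5\right) + P = 4 + P$)
$r{\left(Q \right)} = 82 + Q$ ($r{\left(Q \right)} = \left(\left(-3\right)^{4} + Q\right) + \left(4 - 3\right) = \left(81 + Q\right) + 1 = 82 + Q$)
$32 + r{\left(10 \right)} \left(-281\right) = 32 + \left(82 + 10\right) \left(-281\right) = 32 + 92 \left(-281\right) = 32 - 25852 = -25820$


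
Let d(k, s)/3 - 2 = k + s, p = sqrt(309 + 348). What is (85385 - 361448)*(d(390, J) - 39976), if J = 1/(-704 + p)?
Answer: 5301627400024656/494959 + 2484567*sqrt(73)/494959 ≈ 1.0711e+10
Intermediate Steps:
p = 3*sqrt(73) (p = sqrt(657) = 3*sqrt(73) ≈ 25.632)
J = 1/(-704 + 3*sqrt(73)) ≈ -0.0014741
d(k, s) = 6 + 3*k + 3*s (d(k, s) = 6 + 3*(k + s) = 6 + (3*k + 3*s) = 6 + 3*k + 3*s)
(85385 - 361448)*(d(390, J) - 39976) = (85385 - 361448)*((6 + 3*390 + 3*(-704/494959 - 3*sqrt(73)/494959)) - 39976) = -276063*((6 + 1170 + (-2112/494959 - 9*sqrt(73)/494959)) - 39976) = -276063*((582069672/494959 - 9*sqrt(73)/494959) - 39976) = -276063*(-19204411312/494959 - 9*sqrt(73)/494959) = 5301627400024656/494959 + 2484567*sqrt(73)/494959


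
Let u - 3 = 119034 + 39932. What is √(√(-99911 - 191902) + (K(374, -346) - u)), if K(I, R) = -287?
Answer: √(-159256 + I*√291813) ≈ 0.6768 + 399.07*I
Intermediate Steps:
u = 158969 (u = 3 + (119034 + 39932) = 3 + 158966 = 158969)
√(√(-99911 - 191902) + (K(374, -346) - u)) = √(√(-99911 - 191902) + (-287 - 1*158969)) = √(√(-291813) + (-287 - 158969)) = √(I*√291813 - 159256) = √(-159256 + I*√291813)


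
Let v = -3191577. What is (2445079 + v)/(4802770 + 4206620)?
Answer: -373249/4504695 ≈ -0.082858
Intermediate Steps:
(2445079 + v)/(4802770 + 4206620) = (2445079 - 3191577)/(4802770 + 4206620) = -746498/9009390 = -746498*1/9009390 = -373249/4504695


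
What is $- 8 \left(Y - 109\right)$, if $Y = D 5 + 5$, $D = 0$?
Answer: $832$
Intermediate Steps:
$Y = 5$ ($Y = 0 \cdot 5 + 5 = 0 + 5 = 5$)
$- 8 \left(Y - 109\right) = - 8 \left(5 - 109\right) = \left(-8\right) \left(-104\right) = 832$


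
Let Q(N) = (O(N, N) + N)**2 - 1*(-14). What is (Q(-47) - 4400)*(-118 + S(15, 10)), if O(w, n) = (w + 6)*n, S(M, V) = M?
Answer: -363591442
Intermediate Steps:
O(w, n) = n*(6 + w) (O(w, n) = (6 + w)*n = n*(6 + w))
Q(N) = 14 + (N + N*(6 + N))**2 (Q(N) = (N*(6 + N) + N)**2 - 1*(-14) = (N + N*(6 + N))**2 + 14 = 14 + (N + N*(6 + N))**2)
(Q(-47) - 4400)*(-118 + S(15, 10)) = ((14 + (-47)**2*(7 - 47)**2) - 4400)*(-118 + 15) = ((14 + 2209*(-40)**2) - 4400)*(-103) = ((14 + 2209*1600) - 4400)*(-103) = ((14 + 3534400) - 4400)*(-103) = (3534414 - 4400)*(-103) = 3530014*(-103) = -363591442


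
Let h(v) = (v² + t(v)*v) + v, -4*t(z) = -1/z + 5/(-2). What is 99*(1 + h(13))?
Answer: 151569/8 ≈ 18946.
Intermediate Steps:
t(z) = 5/8 + 1/(4*z) (t(z) = -(-1/z + 5/(-2))/4 = -(-1/z + 5*(-½))/4 = -(-1/z - 5/2)/4 = -(-5/2 - 1/z)/4 = 5/8 + 1/(4*z))
h(v) = ¼ + v² + 13*v/8 (h(v) = (v² + ((2 + 5*v)/(8*v))*v) + v = (v² + (¼ + 5*v/8)) + v = (¼ + v² + 5*v/8) + v = ¼ + v² + 13*v/8)
99*(1 + h(13)) = 99*(1 + (¼ + 13² + (13/8)*13)) = 99*(1 + (¼ + 169 + 169/8)) = 99*(1 + 1523/8) = 99*(1531/8) = 151569/8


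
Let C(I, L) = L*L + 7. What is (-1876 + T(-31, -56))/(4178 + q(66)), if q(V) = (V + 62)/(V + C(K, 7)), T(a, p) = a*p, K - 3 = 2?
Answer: -4270/127461 ≈ -0.033500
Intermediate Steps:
K = 5 (K = 3 + 2 = 5)
C(I, L) = 7 + L² (C(I, L) = L² + 7 = 7 + L²)
q(V) = (62 + V)/(56 + V) (q(V) = (V + 62)/(V + (7 + 7²)) = (62 + V)/(V + (7 + 49)) = (62 + V)/(V + 56) = (62 + V)/(56 + V))
(-1876 + T(-31, -56))/(4178 + q(66)) = (-1876 - 31*(-56))/(4178 + (62 + 66)/(56 + 66)) = (-1876 + 1736)/(4178 + 128/122) = -140/(4178 + (1/122)*128) = -140/(4178 + 64/61) = -140/254922/61 = -140*61/254922 = -4270/127461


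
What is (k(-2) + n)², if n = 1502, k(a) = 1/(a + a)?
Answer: 36084049/16 ≈ 2.2553e+6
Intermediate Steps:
k(a) = 1/(2*a)
(k(-2) + n)² = ((½)/(-2) + 1502)² = ((½)*(-½) + 1502)² = (-¼ + 1502)² = (6007/4)² = 36084049/16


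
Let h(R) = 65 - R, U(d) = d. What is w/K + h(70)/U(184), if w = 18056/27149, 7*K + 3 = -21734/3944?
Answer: -2831723103/4931650984 ≈ -0.57419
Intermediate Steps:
K = -16783/13804 (K = -3/7 + (-21734/3944)/7 = -3/7 + (-21734*1/3944)/7 = -3/7 + (⅐)*(-10867/1972) = -3/7 - 10867/13804 = -16783/13804 ≈ -1.2158)
w = 18056/27149 (w = 18056*(1/27149) = 18056/27149 ≈ 0.66507)
w/K + h(70)/U(184) = 18056/(27149*(-16783/13804)) + (65 - 1*70)/184 = (18056/27149)*(-13804/16783) + (65 - 70)*(1/184) = -14661472/26802451 - 5*1/184 = -14661472/26802451 - 5/184 = -2831723103/4931650984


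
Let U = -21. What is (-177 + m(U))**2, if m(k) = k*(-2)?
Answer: 18225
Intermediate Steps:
m(k) = -2*k
(-177 + m(U))**2 = (-177 - 2*(-21))**2 = (-177 + 42)**2 = (-135)**2 = 18225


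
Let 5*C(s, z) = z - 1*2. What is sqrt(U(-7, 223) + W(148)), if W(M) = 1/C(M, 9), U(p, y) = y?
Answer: 3*sqrt(1218)/7 ≈ 14.957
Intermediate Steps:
C(s, z) = -2/5 + z/5 (C(s, z) = (z - 1*2)/5 = (z - 2)/5 = (-2 + z)/5 = -2/5 + z/5)
W(M) = 5/7 (W(M) = 1/(-2/5 + (1/5)*9) = 1/(-2/5 + 9/5) = 1/(7/5) = 5/7)
sqrt(U(-7, 223) + W(148)) = sqrt(223 + 5/7) = sqrt(1566/7) = 3*sqrt(1218)/7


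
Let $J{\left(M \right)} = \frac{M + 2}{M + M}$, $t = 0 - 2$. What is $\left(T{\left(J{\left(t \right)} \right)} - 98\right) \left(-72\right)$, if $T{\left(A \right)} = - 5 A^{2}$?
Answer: $7056$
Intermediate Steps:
$t = -2$ ($t = 0 - 2 = -2$)
$J{\left(M \right)} = \frac{2 + M}{2 M}$
$\left(T{\left(J{\left(t \right)} \right)} - 98\right) \left(-72\right) = \left(- 5 \left(\frac{2 - 2}{2 \left(-2\right)}\right)^{2} - 98\right) \left(-72\right) = \left(- 5 \left(\frac{1}{2} \left(- \frac{1}{2}\right) 0\right)^{2} - 98\right) \left(-72\right) = \left(- 5 \cdot 0^{2} - 98\right) \left(-72\right) = \left(\left(-5\right) 0 - 98\right) \left(-72\right) = \left(0 - 98\right) \left(-72\right) = \left(-98\right) \left(-72\right) = 7056$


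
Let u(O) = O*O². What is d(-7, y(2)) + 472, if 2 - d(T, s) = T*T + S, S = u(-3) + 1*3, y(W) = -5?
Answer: 449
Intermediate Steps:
u(O) = O³
S = -24 (S = (-3)³ + 1*3 = -27 + 3 = -24)
d(T, s) = 26 - T² (d(T, s) = 2 - (T*T - 24) = 2 - (T² - 24) = 2 - (-24 + T²) = 2 + (24 - T²) = 26 - T²)
d(-7, y(2)) + 472 = (26 - 1*(-7)²) + 472 = (26 - 1*49) + 472 = (26 - 49) + 472 = -23 + 472 = 449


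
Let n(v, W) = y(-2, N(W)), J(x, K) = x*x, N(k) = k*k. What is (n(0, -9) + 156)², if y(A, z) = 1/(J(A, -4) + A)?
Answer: 97969/4 ≈ 24492.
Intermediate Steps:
N(k) = k²
J(x, K) = x²
y(A, z) = 1/(A + A²) (y(A, z) = 1/(A² + A) = 1/(A + A²))
n(v, W) = ½ (n(v, W) = 1/((-2)*(1 - 2)) = -½/(-1) = -½*(-1) = ½)
(n(0, -9) + 156)² = (½ + 156)² = (313/2)² = 97969/4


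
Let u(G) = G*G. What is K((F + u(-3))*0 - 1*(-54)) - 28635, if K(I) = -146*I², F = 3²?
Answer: -454371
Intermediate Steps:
u(G) = G²
F = 9
K((F + u(-3))*0 - 1*(-54)) - 28635 = -146*((9 + (-3)²)*0 - 1*(-54))² - 28635 = -146*((9 + 9)*0 + 54)² - 28635 = -146*(18*0 + 54)² - 28635 = -146*(0 + 54)² - 28635 = -146*54² - 28635 = -146*2916 - 28635 = -425736 - 28635 = -454371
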